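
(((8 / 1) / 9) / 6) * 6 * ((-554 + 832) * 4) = 8896 / 9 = 988.44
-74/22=-3.36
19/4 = 4.75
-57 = -57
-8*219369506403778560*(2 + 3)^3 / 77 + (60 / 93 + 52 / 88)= -13600909397034270714099 / 4774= -2848954628620500777.98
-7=-7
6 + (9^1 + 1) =16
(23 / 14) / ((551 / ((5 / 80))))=23 / 123424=0.00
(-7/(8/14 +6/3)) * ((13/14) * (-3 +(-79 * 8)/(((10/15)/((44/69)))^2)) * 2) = 27980225/9522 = 2938.48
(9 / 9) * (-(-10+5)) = 5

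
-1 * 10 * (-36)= 360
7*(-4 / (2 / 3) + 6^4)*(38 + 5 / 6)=350665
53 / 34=1.56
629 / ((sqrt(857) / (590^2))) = 218954900 *sqrt(857) / 857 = 7479356.91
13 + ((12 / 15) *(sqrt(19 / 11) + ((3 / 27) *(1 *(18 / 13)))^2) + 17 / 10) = 4 *sqrt(209) / 55 + 4975 / 338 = 15.77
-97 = -97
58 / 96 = 29 / 48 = 0.60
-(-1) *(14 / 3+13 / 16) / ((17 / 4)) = 263 / 204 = 1.29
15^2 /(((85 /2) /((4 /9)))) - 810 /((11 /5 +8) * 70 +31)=3206 /2533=1.27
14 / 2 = 7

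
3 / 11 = 0.27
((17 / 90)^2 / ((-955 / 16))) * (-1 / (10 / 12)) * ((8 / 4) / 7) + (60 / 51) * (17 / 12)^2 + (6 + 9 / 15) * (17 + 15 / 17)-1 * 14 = 106.38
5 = 5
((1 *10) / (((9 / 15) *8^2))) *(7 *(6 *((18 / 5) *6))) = 945 / 4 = 236.25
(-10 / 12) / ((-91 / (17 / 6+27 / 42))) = 365 / 11466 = 0.03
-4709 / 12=-392.42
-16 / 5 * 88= -1408 / 5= -281.60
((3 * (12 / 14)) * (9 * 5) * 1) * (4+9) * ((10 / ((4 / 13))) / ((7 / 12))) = 4106700 / 49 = 83810.20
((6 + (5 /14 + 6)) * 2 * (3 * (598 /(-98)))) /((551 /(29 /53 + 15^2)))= -1855033674 /10016629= -185.20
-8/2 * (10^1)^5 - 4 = -400004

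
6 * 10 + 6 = 66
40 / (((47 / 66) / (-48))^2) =181733.35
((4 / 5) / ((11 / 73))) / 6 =146 / 165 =0.88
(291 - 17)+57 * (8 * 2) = 1186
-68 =-68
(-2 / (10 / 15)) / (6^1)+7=6.50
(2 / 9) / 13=2 / 117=0.02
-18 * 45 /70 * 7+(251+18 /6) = 173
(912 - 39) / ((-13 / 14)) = -12222 / 13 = -940.15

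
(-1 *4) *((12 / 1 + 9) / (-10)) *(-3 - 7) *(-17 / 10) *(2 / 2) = 714 / 5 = 142.80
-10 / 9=-1.11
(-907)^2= 822649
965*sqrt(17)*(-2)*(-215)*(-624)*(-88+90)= -517857600*sqrt(17)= -2135181583.83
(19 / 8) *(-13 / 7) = -247 / 56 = -4.41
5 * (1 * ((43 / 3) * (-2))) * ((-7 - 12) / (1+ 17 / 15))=20425 / 16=1276.56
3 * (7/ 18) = 7/ 6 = 1.17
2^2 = 4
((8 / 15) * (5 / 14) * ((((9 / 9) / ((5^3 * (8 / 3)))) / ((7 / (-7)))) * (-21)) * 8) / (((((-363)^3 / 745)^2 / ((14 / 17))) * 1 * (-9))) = -1243256 / 583418143090550295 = -0.00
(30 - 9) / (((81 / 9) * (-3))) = -7 / 9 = -0.78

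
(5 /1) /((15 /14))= 14 /3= 4.67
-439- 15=-454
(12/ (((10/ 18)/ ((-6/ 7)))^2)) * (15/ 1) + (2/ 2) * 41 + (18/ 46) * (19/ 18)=5295621/ 11270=469.89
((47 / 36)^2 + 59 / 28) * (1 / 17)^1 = 34579 / 154224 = 0.22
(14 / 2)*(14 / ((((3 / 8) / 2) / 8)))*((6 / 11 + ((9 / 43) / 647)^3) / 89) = 540236906388417280 / 21081470476779119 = 25.63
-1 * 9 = -9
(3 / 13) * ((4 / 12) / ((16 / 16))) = 1 / 13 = 0.08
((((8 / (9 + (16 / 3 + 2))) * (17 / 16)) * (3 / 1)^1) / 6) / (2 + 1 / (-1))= 51 / 196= 0.26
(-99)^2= 9801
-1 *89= -89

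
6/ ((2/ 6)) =18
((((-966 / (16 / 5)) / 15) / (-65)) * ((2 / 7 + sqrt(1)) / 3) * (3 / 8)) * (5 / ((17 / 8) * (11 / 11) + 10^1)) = 207 / 10088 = 0.02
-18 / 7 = -2.57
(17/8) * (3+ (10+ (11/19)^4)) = 14524919/521284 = 27.86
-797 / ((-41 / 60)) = 47820 / 41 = 1166.34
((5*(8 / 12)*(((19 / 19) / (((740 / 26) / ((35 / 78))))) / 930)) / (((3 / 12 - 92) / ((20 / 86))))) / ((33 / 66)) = -140 / 488721789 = -0.00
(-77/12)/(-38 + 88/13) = 143/696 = 0.21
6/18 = 1/3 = 0.33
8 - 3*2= 2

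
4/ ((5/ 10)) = 8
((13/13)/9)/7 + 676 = 676.02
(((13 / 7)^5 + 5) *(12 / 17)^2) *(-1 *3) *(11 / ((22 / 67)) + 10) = -503324928 / 285719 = -1761.61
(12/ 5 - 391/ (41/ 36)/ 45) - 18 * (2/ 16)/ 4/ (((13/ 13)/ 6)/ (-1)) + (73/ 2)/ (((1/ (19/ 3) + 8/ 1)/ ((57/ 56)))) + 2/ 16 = 402119/ 142352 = 2.82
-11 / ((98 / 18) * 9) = -11 / 49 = -0.22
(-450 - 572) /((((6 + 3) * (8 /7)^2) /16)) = -25039 /18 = -1391.06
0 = 0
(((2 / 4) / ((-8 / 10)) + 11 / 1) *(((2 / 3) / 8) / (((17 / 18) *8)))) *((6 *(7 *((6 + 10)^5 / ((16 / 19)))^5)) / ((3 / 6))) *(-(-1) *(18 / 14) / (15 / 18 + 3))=3773393015164999097497326679228416 / 391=9650621522161123011502114000000.00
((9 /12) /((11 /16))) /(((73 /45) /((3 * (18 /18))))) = 1620 /803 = 2.02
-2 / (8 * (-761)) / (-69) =-1 / 210036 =-0.00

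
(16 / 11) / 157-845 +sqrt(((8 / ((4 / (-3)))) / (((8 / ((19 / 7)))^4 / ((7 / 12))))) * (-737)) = -1459299 / 1727 +361 * sqrt(10318) / 6272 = -839.14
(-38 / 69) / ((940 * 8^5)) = -19 / 1062666240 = -0.00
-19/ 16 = -1.19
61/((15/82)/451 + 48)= 2255902/1775151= 1.27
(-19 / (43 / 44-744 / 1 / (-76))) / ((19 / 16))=-13376 / 9001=-1.49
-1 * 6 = -6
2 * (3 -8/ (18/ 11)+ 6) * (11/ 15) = 6.03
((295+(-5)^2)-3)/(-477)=-317/477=-0.66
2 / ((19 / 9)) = 18 / 19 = 0.95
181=181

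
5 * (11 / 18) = 55 / 18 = 3.06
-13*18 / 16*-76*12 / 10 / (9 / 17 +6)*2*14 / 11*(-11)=-1058148 / 185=-5719.72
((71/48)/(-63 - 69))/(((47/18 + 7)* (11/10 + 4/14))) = -2485/2953456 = -0.00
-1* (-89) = 89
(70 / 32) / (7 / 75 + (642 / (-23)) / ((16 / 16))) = -60375 / 767824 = -0.08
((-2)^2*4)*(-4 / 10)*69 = -2208 / 5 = -441.60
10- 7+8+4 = 15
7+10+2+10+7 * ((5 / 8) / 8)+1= 1955 / 64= 30.55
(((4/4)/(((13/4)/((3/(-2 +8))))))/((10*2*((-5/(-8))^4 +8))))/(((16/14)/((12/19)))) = 7168/13746785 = 0.00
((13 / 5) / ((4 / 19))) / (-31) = -247 / 620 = -0.40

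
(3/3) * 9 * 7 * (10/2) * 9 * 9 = 25515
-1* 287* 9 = -2583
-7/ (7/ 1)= -1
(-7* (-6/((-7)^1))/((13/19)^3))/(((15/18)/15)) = -740772/2197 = -337.17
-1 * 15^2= -225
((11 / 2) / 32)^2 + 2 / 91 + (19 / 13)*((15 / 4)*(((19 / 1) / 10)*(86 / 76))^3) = 508052763 / 9318400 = 54.52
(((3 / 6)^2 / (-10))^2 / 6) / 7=1 / 67200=0.00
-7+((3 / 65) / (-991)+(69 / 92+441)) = 112017673 / 257660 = 434.75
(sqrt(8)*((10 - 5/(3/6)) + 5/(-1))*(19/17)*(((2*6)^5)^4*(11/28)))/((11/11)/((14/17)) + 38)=-445142132456401278074880*sqrt(2)/1037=-607064648894429495467.83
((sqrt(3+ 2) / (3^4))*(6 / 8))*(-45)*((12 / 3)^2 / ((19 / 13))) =-10.20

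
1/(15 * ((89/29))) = 29/1335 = 0.02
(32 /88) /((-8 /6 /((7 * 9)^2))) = -11907 /11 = -1082.45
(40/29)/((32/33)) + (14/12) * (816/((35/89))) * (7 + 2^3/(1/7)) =88456857/580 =152511.82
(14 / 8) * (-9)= -63 / 4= -15.75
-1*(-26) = 26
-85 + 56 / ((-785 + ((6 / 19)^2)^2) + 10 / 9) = -78214936019 / 919402991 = -85.07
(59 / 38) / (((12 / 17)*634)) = 1003 / 289104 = 0.00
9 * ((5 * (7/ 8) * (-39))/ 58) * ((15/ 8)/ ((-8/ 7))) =1289925/ 29696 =43.44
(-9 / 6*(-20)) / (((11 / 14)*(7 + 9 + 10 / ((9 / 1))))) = 270 / 121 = 2.23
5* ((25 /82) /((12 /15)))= 625 /328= 1.91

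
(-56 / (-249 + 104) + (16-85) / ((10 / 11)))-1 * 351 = -123689 / 290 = -426.51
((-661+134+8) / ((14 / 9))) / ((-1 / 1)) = 4671 / 14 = 333.64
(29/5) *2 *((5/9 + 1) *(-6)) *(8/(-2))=6496/15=433.07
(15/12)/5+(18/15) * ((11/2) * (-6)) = -787/20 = -39.35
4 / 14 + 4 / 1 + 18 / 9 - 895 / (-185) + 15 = 26.12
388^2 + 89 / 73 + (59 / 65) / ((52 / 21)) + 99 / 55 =37146061959 / 246740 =150547.39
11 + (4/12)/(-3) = 98/9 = 10.89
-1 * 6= -6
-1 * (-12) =12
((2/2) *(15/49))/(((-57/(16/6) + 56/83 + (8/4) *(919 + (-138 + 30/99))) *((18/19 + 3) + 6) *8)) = 86735/34766039931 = 0.00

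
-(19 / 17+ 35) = -36.12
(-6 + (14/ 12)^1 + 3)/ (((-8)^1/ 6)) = 11/ 8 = 1.38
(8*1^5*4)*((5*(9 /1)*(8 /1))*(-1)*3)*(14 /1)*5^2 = -12096000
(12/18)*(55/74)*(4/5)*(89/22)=178/111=1.60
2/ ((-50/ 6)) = -6/ 25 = -0.24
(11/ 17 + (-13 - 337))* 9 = -53451/ 17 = -3144.18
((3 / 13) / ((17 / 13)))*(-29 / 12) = -29 / 68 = -0.43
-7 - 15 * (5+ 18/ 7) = -844/ 7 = -120.57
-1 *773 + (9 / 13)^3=-1697552 / 2197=-772.67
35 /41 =0.85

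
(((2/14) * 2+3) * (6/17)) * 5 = 690/119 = 5.80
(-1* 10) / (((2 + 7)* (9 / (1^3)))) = -10 / 81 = -0.12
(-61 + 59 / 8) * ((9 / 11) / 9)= -39 / 8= -4.88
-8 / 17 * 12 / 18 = -16 / 51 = -0.31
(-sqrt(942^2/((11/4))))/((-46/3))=37.05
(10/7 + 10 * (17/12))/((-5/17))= -2227/42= -53.02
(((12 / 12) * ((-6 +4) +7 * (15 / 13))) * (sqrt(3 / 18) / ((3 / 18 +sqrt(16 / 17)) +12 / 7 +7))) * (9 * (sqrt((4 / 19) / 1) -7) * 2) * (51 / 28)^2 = -11726481051 * sqrt(6) / 243044776 -11095866 * sqrt(1938) / 577231343 +11726481051 * sqrt(114) / 16162477604 +38835531 * sqrt(102) / 30380597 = -98.37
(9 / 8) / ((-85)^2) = 9 / 57800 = 0.00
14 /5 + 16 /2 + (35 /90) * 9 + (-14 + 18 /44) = 0.71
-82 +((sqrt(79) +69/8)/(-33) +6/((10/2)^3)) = -904347/11000 - sqrt(79)/33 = -82.48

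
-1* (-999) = 999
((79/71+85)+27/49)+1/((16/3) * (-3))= 4820569/55664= 86.60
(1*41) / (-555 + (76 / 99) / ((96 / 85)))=-97416 / 1317065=-0.07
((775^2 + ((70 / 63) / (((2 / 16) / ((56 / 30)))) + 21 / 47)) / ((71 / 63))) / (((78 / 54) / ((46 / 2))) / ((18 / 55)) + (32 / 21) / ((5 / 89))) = 231934325668920 / 11887198217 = 19511.27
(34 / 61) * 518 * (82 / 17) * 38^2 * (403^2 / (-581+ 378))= -2846117681056 / 1769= -1608885065.61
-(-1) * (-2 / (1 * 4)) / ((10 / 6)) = -3 / 10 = -0.30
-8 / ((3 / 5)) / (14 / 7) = -20 / 3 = -6.67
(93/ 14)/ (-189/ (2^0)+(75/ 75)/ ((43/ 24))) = -1333/ 37814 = -0.04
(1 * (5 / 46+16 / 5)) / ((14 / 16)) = 3044 / 805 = 3.78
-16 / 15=-1.07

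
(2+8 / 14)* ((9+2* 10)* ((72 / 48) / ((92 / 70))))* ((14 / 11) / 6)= 9135 / 506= 18.05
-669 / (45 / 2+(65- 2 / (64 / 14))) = -10704 / 1393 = -7.68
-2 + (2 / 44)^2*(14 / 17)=-2.00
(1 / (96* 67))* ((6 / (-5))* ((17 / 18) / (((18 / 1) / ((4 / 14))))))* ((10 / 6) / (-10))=0.00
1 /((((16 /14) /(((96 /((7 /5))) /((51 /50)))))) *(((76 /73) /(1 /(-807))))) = -18250 /260661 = -0.07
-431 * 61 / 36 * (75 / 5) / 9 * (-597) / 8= 26159545 / 288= 90831.75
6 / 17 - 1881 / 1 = -31971 / 17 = -1880.65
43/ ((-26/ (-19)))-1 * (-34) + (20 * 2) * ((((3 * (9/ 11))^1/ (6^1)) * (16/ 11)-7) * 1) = -600179/ 3146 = -190.78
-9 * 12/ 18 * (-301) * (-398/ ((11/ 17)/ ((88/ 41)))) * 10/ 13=-977551680/ 533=-1834055.68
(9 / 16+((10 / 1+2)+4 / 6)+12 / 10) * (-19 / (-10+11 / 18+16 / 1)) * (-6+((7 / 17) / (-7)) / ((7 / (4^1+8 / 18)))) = 212721701 / 849660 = 250.36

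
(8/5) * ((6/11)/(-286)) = -24/7865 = -0.00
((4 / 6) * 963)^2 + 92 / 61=25142096 / 61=412165.51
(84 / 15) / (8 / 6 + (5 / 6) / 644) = 36064 / 8595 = 4.20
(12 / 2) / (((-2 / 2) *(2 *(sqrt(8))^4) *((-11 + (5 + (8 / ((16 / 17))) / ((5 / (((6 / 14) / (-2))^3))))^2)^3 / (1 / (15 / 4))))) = -5335985677632959283200000 / 1129937221171861435721843997641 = -0.00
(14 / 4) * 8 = 28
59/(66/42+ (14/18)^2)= 33453/1234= 27.11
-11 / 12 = -0.92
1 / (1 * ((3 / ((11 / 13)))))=11 / 39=0.28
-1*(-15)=15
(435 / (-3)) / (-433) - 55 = -54.67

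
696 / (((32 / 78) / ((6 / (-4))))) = -10179 / 4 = -2544.75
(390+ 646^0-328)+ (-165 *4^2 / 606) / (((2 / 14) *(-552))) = 439432 / 6969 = 63.06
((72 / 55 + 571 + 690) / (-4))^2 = 4820108329 / 48400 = 99589.02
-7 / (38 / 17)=-119 / 38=-3.13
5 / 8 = 0.62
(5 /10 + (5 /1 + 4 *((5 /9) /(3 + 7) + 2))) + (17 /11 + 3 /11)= 3077 /198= 15.54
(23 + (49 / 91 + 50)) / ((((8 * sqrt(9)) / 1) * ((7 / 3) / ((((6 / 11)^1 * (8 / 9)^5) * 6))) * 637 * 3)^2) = 256624295936 / 12116752927159037157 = 0.00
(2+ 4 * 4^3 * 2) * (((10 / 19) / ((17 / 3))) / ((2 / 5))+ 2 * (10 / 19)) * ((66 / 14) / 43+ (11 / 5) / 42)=234641 / 2193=107.00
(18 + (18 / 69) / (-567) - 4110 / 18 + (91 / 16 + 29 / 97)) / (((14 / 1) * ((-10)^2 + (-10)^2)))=-275727643 / 3778064640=-0.07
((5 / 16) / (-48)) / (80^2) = -1 / 983040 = -0.00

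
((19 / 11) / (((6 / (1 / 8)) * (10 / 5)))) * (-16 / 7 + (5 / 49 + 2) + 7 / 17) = 1805 / 439824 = 0.00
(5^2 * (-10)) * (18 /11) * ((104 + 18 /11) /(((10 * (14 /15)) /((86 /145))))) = -9636300 /3509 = -2746.17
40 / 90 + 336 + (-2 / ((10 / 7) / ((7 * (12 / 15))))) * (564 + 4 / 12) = -919784 / 225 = -4087.93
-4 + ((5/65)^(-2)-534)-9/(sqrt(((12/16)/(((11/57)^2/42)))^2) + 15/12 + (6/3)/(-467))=-70650488277/191459225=-369.01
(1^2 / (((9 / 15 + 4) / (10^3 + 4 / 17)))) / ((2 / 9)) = 382590 / 391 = 978.49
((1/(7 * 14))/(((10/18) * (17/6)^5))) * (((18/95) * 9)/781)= 5668704/25809841078175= 0.00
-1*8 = -8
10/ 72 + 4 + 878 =31757/ 36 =882.14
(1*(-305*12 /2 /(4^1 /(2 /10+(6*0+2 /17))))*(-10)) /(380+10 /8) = 324 /85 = 3.81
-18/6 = -3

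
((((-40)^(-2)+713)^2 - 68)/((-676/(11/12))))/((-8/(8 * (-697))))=-9976705536554867/20766720000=-480417.97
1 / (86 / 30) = 15 / 43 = 0.35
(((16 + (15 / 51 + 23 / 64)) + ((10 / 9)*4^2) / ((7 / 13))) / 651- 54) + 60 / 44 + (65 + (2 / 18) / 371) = 323629050191 / 26014709952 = 12.44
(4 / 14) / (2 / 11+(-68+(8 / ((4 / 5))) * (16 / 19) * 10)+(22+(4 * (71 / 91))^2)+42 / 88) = 1977976 / 336519511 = 0.01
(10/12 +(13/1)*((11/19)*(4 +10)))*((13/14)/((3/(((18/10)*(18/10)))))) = 1416519/13300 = 106.51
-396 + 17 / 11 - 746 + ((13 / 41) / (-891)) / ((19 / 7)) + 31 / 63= -5538648571 / 4858623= -1139.96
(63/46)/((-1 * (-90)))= 7/460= 0.02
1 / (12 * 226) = 1 / 2712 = 0.00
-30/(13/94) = -2820/13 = -216.92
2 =2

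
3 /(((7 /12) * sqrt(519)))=12 * sqrt(519) /1211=0.23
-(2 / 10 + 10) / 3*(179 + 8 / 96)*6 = -36533 / 10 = -3653.30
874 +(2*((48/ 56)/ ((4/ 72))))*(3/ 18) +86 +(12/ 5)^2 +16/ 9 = 1531972/ 1575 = 972.68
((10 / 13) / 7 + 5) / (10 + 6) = 465 / 1456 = 0.32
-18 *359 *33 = -213246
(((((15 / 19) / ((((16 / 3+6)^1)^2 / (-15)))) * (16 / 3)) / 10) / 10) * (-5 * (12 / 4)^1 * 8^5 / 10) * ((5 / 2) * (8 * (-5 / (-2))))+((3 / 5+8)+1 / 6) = 1992100133 / 164730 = 12093.12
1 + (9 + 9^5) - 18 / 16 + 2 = 472479 / 8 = 59059.88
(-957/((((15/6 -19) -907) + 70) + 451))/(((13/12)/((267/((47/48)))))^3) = 6962146663170834432/183619800455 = 37916099.71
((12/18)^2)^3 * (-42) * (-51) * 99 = 167552/9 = 18616.89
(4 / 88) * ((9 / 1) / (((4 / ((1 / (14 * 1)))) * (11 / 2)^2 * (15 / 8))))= 6 / 46585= 0.00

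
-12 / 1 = -12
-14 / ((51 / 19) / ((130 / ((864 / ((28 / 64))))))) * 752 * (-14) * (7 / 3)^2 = 975562315 / 49572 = 19679.70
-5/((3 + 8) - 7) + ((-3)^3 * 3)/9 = -41/4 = -10.25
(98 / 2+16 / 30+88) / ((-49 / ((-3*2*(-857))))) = -3535982 / 245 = -14432.58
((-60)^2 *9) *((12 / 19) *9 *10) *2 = 69984000 / 19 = 3683368.42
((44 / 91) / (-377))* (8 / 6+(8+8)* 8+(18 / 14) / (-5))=-596332 / 3602235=-0.17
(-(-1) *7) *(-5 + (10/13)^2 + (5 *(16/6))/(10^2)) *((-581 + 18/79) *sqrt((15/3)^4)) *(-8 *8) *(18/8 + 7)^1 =-10302240865840/40053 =-257215211.49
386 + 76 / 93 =35974 / 93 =386.82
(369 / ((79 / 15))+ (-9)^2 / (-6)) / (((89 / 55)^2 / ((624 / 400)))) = 42173703 / 1251518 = 33.70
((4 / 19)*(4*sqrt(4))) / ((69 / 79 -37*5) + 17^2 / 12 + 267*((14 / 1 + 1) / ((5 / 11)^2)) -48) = 151680 / 1727004677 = 0.00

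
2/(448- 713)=-0.01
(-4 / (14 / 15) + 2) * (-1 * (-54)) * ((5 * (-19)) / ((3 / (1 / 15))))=1824 / 7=260.57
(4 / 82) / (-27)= -2 / 1107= -0.00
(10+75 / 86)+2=1107 / 86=12.87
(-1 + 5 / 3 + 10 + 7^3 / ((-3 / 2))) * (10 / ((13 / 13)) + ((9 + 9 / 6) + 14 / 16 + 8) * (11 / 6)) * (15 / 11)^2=-17862375 / 968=-18452.87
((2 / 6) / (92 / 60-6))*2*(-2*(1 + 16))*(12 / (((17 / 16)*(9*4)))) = 320 / 201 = 1.59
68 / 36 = 17 / 9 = 1.89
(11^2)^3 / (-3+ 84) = 1771561 / 81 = 21871.12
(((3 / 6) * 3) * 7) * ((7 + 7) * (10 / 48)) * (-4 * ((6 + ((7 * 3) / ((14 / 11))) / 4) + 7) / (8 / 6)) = -100695 / 64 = -1573.36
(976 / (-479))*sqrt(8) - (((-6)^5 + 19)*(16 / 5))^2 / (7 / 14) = -30807577088 / 25 - 1952*sqrt(2) / 479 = -1232303089.28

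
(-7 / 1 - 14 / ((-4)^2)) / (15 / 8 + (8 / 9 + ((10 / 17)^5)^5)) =-3271945742801544148858736184929319 / 1148355575057332073408974428220343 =-2.85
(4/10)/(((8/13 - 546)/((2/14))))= -13/124075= -0.00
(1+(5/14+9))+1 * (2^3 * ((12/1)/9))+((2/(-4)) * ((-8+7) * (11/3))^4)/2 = -54805/2268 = -24.16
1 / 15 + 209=3136 / 15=209.07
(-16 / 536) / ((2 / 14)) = -14 / 67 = -0.21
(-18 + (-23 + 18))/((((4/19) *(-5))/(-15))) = -1311/4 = -327.75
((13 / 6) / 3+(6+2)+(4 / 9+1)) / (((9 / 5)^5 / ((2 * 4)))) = 762500 / 177147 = 4.30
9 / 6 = 3 / 2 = 1.50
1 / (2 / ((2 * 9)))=9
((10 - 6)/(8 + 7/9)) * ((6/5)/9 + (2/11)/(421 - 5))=13773/225940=0.06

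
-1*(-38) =38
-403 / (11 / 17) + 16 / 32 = -13691 / 22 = -622.32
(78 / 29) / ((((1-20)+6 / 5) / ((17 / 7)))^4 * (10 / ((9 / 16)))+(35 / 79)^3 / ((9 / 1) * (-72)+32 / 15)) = 5001038231801274000 / 95393223746000283029773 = 0.00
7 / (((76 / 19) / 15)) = 105 / 4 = 26.25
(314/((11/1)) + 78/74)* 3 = 36141/407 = 88.80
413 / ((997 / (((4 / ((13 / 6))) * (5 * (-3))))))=-148680 / 12961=-11.47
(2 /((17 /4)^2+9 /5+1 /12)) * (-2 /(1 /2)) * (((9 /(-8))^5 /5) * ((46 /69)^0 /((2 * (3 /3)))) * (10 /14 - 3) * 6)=-531441 /536144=-0.99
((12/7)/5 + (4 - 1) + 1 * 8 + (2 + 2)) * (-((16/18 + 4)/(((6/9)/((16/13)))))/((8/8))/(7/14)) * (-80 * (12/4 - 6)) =-6048768/91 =-66469.98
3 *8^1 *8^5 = 786432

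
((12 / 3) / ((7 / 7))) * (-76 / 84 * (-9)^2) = -2052 / 7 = -293.14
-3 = -3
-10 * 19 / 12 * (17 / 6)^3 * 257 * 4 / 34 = -7055935 / 648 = -10888.79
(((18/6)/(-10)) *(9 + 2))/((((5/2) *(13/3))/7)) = -693/325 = -2.13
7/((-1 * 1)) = -7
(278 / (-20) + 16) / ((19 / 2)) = 21 / 95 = 0.22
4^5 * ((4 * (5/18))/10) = 1024/9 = 113.78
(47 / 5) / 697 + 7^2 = 170812 / 3485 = 49.01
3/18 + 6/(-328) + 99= 48781/492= 99.15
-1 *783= -783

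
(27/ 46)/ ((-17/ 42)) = -567/ 391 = -1.45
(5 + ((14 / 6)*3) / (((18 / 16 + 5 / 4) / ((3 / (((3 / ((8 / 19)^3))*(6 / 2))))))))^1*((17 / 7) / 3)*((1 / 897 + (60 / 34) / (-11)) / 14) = -4818611191 / 103103980434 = -0.05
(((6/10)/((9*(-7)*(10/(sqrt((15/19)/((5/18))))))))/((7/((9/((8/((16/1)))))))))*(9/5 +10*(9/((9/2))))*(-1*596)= 584676*sqrt(114)/116375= 53.64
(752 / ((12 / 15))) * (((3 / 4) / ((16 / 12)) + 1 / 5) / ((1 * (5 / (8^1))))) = 5734 / 5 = 1146.80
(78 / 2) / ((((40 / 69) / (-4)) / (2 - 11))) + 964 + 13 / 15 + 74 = 103823 / 30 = 3460.77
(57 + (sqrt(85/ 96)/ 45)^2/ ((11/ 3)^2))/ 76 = 29795057/ 39726720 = 0.75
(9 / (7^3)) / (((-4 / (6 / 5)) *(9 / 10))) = -3 / 343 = -0.01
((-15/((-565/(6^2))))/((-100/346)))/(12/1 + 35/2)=-18684/166675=-0.11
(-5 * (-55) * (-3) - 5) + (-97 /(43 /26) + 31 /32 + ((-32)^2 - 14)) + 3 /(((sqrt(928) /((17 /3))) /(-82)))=168309 /1376 - 697 * sqrt(58) /116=76.56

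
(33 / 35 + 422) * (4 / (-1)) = -59212 / 35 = -1691.77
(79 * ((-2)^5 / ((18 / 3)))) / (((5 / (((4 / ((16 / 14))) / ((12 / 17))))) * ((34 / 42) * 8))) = -3871 / 60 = -64.52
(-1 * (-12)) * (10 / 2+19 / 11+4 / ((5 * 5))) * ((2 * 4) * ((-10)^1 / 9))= -121216 / 165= -734.64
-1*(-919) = 919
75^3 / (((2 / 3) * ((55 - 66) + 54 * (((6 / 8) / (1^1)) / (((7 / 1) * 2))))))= -17718750 / 227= -78056.17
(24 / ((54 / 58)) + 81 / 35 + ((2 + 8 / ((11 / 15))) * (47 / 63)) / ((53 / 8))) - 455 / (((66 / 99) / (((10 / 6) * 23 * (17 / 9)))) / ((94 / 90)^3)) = -15067817869637 / 267754410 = -56274.77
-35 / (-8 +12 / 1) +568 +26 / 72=10073 / 18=559.61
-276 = -276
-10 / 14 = -0.71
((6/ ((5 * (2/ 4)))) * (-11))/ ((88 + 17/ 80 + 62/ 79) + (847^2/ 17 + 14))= -2836416/ 4545090911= -0.00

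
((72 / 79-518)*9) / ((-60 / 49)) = 600495 / 158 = 3800.60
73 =73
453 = 453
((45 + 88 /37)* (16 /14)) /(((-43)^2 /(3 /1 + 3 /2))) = 63108 /478891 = 0.13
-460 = -460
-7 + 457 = 450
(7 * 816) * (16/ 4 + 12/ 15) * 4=548352/ 5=109670.40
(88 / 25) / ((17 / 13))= 1144 / 425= 2.69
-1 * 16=-16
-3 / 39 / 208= -1 / 2704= -0.00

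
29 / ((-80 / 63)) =-22.84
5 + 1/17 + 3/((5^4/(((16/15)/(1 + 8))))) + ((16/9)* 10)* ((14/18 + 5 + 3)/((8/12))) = 343007066/1434375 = 239.13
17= 17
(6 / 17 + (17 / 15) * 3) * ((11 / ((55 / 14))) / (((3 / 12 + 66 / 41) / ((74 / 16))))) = 3387461 / 129625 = 26.13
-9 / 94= -0.10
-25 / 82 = -0.30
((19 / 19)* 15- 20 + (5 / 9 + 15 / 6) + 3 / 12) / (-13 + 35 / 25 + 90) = -305 / 14112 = -0.02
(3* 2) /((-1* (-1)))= 6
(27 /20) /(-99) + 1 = 217 /220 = 0.99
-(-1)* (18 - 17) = 1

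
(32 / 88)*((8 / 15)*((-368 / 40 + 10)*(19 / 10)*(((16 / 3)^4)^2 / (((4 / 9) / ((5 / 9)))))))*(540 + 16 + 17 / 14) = 5092766061166592 / 37889775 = 134410037.04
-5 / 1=-5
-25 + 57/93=-756/31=-24.39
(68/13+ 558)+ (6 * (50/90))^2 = 67198/117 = 574.34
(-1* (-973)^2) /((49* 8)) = -19321 /8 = -2415.12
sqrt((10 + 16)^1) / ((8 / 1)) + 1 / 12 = 1 / 12 + sqrt(26) / 8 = 0.72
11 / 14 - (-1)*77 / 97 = 2145 / 1358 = 1.58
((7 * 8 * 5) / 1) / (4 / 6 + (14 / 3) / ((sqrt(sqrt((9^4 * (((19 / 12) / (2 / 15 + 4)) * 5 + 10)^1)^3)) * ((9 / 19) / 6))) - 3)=-70835152601513830908465000 / 590292937837075587273283 - 3332085595912503216000 * 31^(3 / 4) * 5910^(1 / 4) / 590292937837075587273283 - 4858980524957030400 * sqrt(183210) / 590292937837075587273283 - 7085559798005760 * 31^(1 / 4) * 5910^(3 / 4) / 590292937837075587273283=-120.65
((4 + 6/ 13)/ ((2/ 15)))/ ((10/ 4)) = 174/ 13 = 13.38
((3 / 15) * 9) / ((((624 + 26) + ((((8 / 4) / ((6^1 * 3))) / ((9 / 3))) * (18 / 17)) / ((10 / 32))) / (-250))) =-57375 / 82891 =-0.69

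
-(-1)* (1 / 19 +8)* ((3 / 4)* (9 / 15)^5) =111537 / 237500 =0.47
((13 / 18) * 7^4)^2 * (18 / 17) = 974251369 / 306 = 3183828.00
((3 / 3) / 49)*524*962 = 10287.51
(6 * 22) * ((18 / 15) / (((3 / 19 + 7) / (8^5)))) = 61636608 / 85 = 725136.56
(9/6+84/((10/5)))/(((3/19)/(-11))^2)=211124.83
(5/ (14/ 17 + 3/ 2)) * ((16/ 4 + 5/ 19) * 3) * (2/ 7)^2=165240/ 73549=2.25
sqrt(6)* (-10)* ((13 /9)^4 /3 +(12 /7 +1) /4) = -5868425* sqrt(6) /275562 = -52.16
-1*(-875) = 875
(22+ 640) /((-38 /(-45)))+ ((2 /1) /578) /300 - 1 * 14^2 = 968525719 /1647300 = 587.95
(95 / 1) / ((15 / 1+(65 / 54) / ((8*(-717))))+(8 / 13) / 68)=6503075280 / 1027406483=6.33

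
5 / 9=0.56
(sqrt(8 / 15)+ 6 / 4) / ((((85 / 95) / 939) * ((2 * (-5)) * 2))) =-53523 / 680-5947 * sqrt(30) / 850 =-117.03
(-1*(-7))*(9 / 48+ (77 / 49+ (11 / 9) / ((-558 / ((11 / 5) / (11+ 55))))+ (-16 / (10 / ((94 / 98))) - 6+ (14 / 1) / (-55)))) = -1958807107 / 46403280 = -42.21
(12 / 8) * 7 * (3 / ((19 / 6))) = 189 / 19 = 9.95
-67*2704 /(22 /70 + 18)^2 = -540.13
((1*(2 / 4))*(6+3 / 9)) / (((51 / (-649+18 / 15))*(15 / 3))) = -61541 / 7650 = -8.04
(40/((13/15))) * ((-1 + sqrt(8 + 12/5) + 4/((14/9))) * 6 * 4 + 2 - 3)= 5266.71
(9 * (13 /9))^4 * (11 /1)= 314171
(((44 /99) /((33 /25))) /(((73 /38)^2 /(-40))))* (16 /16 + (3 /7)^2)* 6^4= -16080384000 /2872331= -5598.37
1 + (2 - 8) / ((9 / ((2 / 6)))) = 7 / 9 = 0.78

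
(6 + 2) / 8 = 1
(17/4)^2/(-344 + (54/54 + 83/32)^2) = -0.05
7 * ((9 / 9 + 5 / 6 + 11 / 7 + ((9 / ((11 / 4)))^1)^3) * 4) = 4299770 / 3993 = 1076.83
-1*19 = -19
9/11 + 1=20/11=1.82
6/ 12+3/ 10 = 4/ 5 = 0.80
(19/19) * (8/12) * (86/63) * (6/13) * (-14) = -688/117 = -5.88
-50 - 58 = -108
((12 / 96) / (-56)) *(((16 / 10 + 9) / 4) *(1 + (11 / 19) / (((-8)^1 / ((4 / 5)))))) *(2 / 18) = -9487 / 15321600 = -0.00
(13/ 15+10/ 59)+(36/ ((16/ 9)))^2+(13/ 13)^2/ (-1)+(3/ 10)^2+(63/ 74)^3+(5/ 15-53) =428123288557/ 1195410800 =358.14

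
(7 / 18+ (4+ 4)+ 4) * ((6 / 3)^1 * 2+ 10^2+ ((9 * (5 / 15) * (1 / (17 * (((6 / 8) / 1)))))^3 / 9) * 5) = 512776012 / 397953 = 1288.53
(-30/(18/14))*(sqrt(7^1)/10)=-7*sqrt(7)/3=-6.17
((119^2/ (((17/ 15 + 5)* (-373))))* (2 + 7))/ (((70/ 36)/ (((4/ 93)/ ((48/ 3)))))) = -163863/ 2127592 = -0.08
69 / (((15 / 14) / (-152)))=-48944 / 5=-9788.80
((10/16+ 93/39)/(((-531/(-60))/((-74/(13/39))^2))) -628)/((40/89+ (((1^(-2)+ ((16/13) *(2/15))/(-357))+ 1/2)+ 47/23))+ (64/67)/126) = 6058206711421620/1502174326967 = 4032.96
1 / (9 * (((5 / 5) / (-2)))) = -2 / 9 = -0.22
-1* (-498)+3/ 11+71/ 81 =444742/ 891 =499.15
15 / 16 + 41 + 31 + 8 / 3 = 3629 / 48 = 75.60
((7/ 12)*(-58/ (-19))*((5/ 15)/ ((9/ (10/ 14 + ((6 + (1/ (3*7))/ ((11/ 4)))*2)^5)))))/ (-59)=-4815298412858595985/ 17064064600645986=-282.19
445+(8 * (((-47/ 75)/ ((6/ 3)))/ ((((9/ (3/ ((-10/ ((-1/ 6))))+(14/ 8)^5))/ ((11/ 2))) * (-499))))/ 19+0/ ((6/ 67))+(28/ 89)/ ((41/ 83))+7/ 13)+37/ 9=12961127690638457/ 28784012608000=450.29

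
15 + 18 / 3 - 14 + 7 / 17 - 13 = -95 / 17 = -5.59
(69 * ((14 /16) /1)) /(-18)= -161 /48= -3.35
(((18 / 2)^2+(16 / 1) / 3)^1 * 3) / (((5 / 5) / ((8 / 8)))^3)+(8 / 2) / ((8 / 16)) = 267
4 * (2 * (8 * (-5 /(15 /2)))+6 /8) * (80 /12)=-2380 /9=-264.44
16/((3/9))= 48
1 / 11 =0.09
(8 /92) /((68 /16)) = 0.02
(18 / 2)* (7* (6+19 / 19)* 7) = 3087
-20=-20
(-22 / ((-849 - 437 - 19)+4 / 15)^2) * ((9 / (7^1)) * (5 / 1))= -222750 / 2681168287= -0.00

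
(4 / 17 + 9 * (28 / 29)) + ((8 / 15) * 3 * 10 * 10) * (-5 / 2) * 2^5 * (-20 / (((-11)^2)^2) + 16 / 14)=-737790132400 / 50526091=-14602.16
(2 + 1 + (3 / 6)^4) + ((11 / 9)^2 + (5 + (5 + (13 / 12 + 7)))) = 29341 / 1296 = 22.64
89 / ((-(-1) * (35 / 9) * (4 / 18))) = 7209 / 70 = 102.99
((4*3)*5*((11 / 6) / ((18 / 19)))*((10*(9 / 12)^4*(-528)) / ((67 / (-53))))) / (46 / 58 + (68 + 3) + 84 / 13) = 313202175 / 159728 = 1960.85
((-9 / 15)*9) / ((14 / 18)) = -243 / 35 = -6.94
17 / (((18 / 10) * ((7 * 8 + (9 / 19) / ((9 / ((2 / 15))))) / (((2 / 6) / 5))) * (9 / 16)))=12920 / 646461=0.02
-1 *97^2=-9409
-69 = -69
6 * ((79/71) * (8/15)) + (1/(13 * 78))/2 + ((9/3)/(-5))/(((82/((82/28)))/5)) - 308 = -767392183/2519790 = -304.55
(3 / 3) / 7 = 0.14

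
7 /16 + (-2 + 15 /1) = 215 /16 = 13.44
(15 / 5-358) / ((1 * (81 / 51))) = -6035 / 27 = -223.52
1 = 1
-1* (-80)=80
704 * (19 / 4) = 3344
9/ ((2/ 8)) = 36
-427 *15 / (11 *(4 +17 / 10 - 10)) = 64050 / 473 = 135.41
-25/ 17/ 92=-25/ 1564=-0.02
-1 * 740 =-740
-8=-8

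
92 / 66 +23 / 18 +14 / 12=380 / 99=3.84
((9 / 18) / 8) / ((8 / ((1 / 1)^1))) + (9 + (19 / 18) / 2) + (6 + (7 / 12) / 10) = 89821 / 5760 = 15.59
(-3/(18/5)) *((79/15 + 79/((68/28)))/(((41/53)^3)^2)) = -106810056280651/726765948873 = -146.97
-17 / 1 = -17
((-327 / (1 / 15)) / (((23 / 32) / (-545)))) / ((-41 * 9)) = -9504800 / 943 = -10079.32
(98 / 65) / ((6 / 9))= 147 / 65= 2.26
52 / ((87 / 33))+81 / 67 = 40673 / 1943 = 20.93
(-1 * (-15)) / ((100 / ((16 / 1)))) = 12 / 5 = 2.40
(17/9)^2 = 289/81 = 3.57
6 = 6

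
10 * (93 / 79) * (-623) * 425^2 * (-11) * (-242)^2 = 67417442348025000 / 79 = 853385346177531.65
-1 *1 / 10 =-1 / 10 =-0.10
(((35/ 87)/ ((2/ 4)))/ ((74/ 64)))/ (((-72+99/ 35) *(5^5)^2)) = -3136/ 3044218359375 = -0.00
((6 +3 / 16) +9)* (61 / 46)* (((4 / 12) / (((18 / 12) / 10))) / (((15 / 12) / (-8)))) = -6588 / 23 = -286.43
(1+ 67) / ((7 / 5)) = 340 / 7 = 48.57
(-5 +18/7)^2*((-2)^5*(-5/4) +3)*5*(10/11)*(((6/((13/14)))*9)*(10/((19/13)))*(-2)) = -1342116000/1463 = -917372.52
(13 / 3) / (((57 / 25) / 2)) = 650 / 171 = 3.80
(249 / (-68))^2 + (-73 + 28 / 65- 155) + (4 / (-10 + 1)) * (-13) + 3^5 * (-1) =-1221008887 / 2705040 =-451.38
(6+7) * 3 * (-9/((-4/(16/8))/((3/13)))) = 81/2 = 40.50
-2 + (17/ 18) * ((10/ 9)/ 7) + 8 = 3487/ 567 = 6.15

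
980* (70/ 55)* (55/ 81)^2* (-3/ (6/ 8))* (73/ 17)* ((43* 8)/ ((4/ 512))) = -48510758912000/ 111537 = -434929744.50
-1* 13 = -13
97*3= 291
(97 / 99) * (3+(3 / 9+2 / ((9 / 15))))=1940 / 297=6.53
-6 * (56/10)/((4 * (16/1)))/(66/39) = -273/880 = -0.31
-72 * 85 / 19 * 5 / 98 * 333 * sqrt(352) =-102673.25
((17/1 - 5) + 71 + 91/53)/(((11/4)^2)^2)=1149440/775973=1.48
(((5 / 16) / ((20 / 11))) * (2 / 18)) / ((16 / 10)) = 55 / 4608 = 0.01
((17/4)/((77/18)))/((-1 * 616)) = -153/94864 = -0.00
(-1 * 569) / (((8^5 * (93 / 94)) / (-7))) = 187201 / 1523712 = 0.12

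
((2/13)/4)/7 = 1/182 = 0.01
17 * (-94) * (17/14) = -13583/7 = -1940.43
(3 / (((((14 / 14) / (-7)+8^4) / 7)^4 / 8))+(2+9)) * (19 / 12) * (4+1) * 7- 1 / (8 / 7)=173187680727787034057 / 284516690902143192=608.71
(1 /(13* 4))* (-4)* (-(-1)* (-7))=7 /13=0.54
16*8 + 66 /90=1931 /15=128.73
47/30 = 1.57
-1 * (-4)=4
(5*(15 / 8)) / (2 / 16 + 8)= 15 / 13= 1.15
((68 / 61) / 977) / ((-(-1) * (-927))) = -68 / 55246419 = -0.00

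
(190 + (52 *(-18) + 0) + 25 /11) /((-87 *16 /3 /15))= 122715 /5104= 24.04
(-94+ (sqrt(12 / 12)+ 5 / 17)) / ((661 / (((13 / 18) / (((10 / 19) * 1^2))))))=-97318 / 505665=-0.19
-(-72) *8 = 576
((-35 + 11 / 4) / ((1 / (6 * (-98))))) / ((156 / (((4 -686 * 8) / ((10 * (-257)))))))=8666091 / 33410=259.39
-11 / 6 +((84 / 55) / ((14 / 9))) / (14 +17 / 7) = -67307 / 37950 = -1.77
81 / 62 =1.31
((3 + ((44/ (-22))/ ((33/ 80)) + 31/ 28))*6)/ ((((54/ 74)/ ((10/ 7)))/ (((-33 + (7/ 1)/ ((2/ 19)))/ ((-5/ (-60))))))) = -16981150/ 4851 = -3500.55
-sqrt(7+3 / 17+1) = -sqrt(2363) / 17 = -2.86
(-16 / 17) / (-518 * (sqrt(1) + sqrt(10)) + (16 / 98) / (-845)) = -3552184304760 / 17595292909116833 + 3552182979800 * sqrt(10) / 17595292909116833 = 0.00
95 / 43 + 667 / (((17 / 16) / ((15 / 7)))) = 6894745 / 5117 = 1347.42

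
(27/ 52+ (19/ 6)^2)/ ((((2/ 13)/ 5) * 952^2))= 3085/ 8156736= 0.00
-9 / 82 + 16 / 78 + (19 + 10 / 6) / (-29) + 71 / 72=410483 / 1112904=0.37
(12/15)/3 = 4/15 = 0.27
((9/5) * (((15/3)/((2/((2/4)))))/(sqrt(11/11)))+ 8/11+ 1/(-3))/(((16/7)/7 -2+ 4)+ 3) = 17101/34452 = 0.50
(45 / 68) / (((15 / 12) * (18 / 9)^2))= 9 / 68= 0.13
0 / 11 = 0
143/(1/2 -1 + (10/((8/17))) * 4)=22/13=1.69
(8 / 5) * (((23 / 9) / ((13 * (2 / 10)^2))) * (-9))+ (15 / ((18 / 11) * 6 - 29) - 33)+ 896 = 2170944 / 2743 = 791.45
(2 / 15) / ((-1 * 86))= -1 / 645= -0.00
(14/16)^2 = 0.77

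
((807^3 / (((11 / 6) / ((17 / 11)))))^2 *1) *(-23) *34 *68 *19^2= -55165101238406108936642079456 / 14641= -3767850641240769683535420.00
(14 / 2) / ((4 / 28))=49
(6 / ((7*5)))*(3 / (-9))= -2 / 35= -0.06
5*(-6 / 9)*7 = -70 / 3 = -23.33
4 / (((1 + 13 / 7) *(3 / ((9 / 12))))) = 7 / 20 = 0.35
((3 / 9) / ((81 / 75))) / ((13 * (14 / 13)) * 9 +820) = 25 / 76626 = 0.00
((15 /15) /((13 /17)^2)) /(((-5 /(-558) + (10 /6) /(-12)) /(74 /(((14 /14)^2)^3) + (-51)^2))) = -35207.17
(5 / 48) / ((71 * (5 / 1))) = 1 / 3408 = 0.00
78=78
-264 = -264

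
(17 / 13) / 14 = 17 / 182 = 0.09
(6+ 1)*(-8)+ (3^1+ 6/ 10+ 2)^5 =5451.32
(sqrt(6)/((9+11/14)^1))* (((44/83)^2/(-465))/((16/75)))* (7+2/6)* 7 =-0.04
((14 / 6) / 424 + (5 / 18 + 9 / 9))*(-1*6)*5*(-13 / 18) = 318305 / 11448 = 27.80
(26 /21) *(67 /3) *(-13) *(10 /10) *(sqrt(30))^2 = -226460 /21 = -10783.81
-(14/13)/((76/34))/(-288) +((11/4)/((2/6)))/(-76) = -7603/71136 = -0.11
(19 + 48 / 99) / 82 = 643 / 2706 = 0.24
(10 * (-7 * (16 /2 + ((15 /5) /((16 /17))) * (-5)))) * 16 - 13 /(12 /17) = 106459 /12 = 8871.58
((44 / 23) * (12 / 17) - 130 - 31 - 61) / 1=-86274 / 391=-220.65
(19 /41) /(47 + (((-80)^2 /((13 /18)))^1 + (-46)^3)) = -13 /2480623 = -0.00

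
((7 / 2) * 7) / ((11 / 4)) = 98 / 11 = 8.91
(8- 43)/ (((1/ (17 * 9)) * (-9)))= 595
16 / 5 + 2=26 / 5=5.20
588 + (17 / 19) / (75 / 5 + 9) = 268145 / 456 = 588.04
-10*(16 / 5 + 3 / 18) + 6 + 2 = -77 / 3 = -25.67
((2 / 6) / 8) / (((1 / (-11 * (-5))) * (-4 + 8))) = 55 / 96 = 0.57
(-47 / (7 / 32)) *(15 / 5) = -4512 / 7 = -644.57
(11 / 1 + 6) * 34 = 578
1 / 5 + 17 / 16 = 1.26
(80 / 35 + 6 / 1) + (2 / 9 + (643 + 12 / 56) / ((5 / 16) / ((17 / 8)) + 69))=376843 / 21159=17.81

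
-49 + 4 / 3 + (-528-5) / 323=-47788 / 969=-49.32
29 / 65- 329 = -21356 / 65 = -328.55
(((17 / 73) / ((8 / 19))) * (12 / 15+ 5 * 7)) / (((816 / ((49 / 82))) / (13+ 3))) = 166649 / 718320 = 0.23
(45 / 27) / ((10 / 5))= 5 / 6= 0.83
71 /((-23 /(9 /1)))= -639 /23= -27.78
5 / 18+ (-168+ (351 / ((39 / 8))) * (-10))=-15979 / 18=-887.72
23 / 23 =1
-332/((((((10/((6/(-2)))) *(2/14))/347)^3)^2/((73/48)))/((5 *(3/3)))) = -302393404769076884871838377/800000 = -377991755961346106089.80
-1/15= -0.07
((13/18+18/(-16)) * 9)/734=-29/5872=-0.00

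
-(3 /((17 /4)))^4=-20736 /83521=-0.25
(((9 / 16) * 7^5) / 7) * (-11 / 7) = -33957 / 16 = -2122.31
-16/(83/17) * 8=-2176/83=-26.22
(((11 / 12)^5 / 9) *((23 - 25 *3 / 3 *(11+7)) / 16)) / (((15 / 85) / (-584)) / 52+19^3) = -1109446679341 / 3965013393145344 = -0.00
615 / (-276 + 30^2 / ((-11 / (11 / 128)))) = -6560 / 3019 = -2.17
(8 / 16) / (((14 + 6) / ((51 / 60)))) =17 / 800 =0.02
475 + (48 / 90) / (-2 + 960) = 3412879 / 7185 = 475.00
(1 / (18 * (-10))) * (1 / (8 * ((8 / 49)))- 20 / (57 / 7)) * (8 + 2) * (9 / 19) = 6167 / 138624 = 0.04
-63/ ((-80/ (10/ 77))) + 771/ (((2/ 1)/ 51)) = 1730133/ 88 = 19660.60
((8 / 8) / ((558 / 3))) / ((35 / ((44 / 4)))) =11 / 6510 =0.00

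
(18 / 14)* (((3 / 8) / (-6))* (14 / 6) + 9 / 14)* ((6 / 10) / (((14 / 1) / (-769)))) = -1155807 / 54880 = -21.06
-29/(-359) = 29/359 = 0.08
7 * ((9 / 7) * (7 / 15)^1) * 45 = 189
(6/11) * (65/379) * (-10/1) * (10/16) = -4875/8338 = -0.58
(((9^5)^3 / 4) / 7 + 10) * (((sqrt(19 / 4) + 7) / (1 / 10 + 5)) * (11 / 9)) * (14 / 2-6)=16176190228183.10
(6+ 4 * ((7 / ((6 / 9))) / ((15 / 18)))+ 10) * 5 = 332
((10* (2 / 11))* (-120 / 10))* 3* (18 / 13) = -12960 / 143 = -90.63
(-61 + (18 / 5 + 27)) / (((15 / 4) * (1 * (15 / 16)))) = -9728 / 1125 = -8.65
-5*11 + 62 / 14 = -50.57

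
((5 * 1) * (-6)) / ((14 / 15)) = -225 / 7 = -32.14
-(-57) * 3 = 171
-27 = -27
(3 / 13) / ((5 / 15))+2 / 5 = 71 / 65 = 1.09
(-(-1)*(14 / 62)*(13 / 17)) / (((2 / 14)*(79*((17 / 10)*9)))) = 6370 / 6369849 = 0.00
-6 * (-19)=114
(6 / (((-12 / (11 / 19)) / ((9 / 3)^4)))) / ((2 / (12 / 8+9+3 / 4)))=-40095 / 304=-131.89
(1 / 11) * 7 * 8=56 / 11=5.09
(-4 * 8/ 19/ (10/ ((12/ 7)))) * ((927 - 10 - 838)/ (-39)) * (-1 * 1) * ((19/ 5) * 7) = -5056/ 325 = -15.56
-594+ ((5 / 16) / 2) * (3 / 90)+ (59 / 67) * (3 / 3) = -7629821 / 12864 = -593.11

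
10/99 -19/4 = -1841/396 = -4.65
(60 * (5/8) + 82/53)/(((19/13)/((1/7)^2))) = 53807/98686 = 0.55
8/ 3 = 2.67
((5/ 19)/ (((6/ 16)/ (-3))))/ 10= -4/ 19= -0.21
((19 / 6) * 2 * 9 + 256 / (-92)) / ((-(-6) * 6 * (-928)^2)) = 43 / 24588288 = 0.00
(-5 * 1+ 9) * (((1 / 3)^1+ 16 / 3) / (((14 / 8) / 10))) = 2720 / 21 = 129.52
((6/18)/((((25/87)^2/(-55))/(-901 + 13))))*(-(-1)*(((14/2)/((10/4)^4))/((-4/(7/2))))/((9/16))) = -4293648128/78125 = -54958.70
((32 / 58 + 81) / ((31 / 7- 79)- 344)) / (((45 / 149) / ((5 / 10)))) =-493339 / 1529460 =-0.32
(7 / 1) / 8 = 7 / 8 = 0.88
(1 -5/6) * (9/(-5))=-0.30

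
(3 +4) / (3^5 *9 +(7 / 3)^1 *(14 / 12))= 126 / 39415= 0.00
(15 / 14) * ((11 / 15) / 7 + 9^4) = 7029.76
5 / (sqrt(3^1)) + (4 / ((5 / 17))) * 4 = 5 * sqrt(3) / 3 + 272 / 5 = 57.29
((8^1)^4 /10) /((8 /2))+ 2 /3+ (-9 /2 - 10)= 88.57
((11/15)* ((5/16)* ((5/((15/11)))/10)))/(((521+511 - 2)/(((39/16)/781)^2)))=169/212673740800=0.00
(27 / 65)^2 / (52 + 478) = 729 / 2239250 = 0.00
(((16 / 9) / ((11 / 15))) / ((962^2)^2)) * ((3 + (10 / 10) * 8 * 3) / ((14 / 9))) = 405 / 8243298497434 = 0.00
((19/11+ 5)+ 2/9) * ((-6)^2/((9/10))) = 27520/99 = 277.98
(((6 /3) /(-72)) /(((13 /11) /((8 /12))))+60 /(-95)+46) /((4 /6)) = 604915 /8892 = 68.03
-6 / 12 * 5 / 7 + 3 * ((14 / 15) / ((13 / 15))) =523 / 182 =2.87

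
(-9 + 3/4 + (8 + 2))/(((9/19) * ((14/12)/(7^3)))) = 6517/6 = 1086.17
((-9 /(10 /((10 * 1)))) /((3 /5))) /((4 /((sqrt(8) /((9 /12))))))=-10 * sqrt(2)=-14.14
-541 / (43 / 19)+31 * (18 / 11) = -89075 / 473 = -188.32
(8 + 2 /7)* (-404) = -23432 /7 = -3347.43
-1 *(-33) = 33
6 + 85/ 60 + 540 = 6569/ 12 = 547.42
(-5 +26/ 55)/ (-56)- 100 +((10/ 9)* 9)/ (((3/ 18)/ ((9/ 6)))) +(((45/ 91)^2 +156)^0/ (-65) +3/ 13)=-388539/ 40040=-9.70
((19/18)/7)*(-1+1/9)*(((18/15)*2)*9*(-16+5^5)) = -945136/105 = -9001.30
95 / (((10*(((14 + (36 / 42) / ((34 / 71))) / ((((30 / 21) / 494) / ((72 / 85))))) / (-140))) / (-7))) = 1770125 / 879372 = 2.01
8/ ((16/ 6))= 3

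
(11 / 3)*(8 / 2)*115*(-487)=-2464220 / 3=-821406.67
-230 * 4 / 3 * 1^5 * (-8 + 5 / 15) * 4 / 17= 84640 / 153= 553.20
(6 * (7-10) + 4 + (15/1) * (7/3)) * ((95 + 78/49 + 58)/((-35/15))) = -68175/49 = -1391.33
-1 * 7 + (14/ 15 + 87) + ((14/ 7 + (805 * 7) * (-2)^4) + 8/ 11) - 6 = 14889214/ 165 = 90237.66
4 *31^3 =119164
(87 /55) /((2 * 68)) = 87 /7480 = 0.01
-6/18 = -1/3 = -0.33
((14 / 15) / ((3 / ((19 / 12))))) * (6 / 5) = 133 / 225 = 0.59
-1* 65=-65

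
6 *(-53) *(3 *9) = -8586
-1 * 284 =-284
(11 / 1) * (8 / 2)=44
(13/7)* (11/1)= 143/7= 20.43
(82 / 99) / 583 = 82 / 57717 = 0.00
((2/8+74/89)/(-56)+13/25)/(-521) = -35649/37095200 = -0.00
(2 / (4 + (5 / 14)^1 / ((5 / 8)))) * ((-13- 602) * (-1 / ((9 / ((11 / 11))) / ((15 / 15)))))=1435 / 48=29.90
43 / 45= 0.96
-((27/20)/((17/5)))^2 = -729/4624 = -0.16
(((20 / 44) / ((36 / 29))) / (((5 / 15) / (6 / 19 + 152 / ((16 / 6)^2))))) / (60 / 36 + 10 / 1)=13659 / 6688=2.04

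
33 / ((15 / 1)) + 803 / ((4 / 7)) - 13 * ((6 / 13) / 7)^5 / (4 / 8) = 13512215729283 / 9600494540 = 1407.45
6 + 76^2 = 5782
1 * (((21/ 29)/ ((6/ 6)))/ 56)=3/ 232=0.01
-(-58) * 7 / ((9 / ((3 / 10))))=203 / 15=13.53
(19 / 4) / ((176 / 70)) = 665 / 352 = 1.89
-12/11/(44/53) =-159/121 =-1.31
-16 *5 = -80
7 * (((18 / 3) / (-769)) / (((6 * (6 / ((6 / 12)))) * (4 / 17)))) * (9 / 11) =-357 / 135344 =-0.00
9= 9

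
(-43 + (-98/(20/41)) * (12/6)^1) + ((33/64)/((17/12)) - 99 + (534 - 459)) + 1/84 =-13378193/28560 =-468.42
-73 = -73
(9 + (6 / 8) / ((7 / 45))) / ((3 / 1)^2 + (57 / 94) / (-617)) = 3740871 / 2435650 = 1.54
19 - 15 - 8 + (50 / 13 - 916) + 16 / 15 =-178442 / 195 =-915.09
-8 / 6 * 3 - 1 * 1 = -5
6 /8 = 3 /4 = 0.75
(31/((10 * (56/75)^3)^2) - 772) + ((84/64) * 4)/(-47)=-4466411467003967/5798104137728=-770.32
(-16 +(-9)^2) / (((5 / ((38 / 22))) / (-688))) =-169936 / 11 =-15448.73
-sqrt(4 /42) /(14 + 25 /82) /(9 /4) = -0.01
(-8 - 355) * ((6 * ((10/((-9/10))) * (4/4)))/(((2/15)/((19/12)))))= 287375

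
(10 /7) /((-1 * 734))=-5 /2569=-0.00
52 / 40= 13 / 10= 1.30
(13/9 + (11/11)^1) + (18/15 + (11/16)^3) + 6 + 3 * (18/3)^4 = 718473719/184320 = 3897.97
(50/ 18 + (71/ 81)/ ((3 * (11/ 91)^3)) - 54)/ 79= 36936584/ 25551207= 1.45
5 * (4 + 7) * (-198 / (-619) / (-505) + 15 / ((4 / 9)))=464194863 / 250076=1856.22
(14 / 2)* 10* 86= 6020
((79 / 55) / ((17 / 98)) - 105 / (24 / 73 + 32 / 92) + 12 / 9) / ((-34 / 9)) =1391622297 / 36113440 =38.53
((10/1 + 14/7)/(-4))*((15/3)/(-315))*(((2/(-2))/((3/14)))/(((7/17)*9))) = -34/567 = -0.06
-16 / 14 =-8 / 7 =-1.14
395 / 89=4.44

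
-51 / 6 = -17 / 2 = -8.50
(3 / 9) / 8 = 1 / 24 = 0.04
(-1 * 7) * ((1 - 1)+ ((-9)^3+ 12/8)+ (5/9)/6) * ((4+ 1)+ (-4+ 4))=687400/27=25459.26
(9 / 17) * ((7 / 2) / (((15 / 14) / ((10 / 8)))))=2.16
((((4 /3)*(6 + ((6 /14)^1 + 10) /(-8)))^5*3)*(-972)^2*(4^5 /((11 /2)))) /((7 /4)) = 3757216481316237312 /1294139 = 2903255740933.73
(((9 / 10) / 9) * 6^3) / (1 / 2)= 216 / 5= 43.20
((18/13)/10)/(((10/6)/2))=54/325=0.17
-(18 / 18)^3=-1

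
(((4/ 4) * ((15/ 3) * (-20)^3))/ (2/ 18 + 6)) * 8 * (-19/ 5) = 2188800/ 11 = 198981.82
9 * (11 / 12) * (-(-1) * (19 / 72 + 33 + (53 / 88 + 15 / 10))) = 14005 / 48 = 291.77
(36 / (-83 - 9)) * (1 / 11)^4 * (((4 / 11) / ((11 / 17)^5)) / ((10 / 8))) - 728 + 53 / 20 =-8654307847631893 / 11931215316460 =-725.35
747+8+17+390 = 1162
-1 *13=-13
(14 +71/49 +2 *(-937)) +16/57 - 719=-7198316/2793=-2577.27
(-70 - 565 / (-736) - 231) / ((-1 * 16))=220971 / 11776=18.76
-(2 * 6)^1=-12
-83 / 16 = -5.19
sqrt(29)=5.39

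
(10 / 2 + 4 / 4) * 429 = 2574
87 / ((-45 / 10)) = -58 / 3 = -19.33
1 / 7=0.14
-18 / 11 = -1.64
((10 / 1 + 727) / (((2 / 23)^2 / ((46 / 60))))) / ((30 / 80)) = 8967079 / 45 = 199268.42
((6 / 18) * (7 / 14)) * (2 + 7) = 3 / 2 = 1.50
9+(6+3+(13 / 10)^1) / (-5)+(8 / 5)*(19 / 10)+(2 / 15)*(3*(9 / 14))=3583 / 350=10.24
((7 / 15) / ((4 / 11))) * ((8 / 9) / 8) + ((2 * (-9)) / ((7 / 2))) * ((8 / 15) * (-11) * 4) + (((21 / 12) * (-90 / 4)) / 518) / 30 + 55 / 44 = 136588141 / 1118880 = 122.08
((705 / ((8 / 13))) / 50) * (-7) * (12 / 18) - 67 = -6957 / 40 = -173.92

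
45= 45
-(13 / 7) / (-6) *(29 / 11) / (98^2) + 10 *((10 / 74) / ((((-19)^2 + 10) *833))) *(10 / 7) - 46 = -6804208490047 / 147917869176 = -46.00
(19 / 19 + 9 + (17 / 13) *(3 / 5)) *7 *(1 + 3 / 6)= 14721 / 130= 113.24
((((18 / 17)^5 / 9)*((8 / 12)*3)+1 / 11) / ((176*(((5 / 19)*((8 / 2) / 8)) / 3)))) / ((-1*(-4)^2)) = -344211657 / 109953726080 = -0.00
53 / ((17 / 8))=424 / 17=24.94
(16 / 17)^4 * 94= 6160384 / 83521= 73.76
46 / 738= 23 / 369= 0.06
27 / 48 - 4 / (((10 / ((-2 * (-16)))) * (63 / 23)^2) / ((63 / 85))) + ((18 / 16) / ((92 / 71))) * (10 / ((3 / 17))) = 59730599 / 1231650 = 48.50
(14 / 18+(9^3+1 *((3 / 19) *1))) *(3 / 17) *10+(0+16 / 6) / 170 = 2080342 / 1615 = 1288.14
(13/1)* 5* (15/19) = 975/19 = 51.32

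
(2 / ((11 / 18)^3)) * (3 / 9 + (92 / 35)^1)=1209168 / 46585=25.96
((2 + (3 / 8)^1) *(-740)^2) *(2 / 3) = 2601100 / 3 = 867033.33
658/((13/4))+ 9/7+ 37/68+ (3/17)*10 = 1275075/6188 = 206.06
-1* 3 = -3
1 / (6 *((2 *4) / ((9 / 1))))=3 / 16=0.19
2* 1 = 2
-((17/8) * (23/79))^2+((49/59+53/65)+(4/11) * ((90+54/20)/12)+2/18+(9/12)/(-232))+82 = 379000475473309/4397772075840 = 86.18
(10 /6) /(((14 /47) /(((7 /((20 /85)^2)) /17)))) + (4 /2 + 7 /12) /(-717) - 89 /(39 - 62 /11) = 983762761 /25261344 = 38.94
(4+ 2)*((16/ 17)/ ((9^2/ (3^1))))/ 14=16/ 1071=0.01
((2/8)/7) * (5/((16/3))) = 15/448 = 0.03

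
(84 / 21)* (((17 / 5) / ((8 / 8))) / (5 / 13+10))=884 / 675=1.31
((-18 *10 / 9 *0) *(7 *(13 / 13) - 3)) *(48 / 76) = 0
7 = 7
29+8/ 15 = 29.53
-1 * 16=-16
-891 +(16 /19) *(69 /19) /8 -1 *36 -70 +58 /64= -11502459 /11552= -995.71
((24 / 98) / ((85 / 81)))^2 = 944784 / 17347225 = 0.05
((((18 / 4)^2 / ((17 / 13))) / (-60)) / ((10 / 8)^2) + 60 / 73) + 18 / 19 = 4727913 / 2947375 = 1.60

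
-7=-7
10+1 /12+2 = 12.08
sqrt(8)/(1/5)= 10 * sqrt(2)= 14.14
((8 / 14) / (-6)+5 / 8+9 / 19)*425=1361275 / 3192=426.46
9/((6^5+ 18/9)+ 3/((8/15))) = 72/62269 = 0.00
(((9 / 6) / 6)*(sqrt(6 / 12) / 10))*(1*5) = sqrt(2) / 16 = 0.09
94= 94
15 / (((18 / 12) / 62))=620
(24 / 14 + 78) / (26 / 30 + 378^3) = 8370 / 5671066051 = 0.00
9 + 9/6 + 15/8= 99/8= 12.38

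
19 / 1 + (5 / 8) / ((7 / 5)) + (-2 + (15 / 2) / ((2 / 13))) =3707 / 56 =66.20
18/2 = 9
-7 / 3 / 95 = -7 / 285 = -0.02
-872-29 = -901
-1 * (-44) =44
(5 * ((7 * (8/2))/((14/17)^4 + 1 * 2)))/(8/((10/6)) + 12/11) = 14616175/1512918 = 9.66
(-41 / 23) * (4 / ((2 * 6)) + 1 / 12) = -205 / 276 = -0.74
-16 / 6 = -8 / 3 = -2.67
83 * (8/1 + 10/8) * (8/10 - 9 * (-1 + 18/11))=-832241/220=-3782.91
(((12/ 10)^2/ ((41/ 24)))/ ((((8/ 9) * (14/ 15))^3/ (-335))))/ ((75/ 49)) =-11868849/ 36736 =-323.08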